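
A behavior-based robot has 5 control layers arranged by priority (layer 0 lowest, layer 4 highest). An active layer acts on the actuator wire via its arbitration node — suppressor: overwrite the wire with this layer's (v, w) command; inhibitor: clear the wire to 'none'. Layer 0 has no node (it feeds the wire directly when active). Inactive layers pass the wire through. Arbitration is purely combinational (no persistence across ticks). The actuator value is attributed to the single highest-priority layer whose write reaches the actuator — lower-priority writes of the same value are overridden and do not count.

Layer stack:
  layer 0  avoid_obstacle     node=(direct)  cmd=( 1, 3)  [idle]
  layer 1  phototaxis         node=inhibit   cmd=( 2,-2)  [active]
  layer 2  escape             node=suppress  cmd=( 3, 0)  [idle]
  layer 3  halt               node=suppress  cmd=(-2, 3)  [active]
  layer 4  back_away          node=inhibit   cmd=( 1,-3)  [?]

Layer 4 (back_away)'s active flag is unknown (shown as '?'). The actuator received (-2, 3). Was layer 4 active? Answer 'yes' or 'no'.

no

If layer 4 is active=yes:
  actuator would be none
If layer 4 is active=no:
  actuator would be (-2, 3)
Observed (-2, 3), so layer 4 was idle.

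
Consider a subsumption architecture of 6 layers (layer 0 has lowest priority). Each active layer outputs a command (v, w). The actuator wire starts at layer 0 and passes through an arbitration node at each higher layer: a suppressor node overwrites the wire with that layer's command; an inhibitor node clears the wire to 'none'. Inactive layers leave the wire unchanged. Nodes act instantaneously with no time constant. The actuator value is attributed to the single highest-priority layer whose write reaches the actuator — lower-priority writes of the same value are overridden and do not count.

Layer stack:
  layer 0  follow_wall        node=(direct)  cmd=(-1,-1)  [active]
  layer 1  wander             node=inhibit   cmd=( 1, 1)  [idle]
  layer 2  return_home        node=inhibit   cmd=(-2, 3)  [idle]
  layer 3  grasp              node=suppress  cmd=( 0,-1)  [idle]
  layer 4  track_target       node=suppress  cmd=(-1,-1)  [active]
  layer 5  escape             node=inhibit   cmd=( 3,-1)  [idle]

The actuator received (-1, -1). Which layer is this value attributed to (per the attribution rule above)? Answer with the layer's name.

L0 follow_wall: active, feeds wire = (-1, -1)
L1 wander: idle → wire stays (-1, -1)
L2 return_home: idle → wire stays (-1, -1)
L3 grasp: idle → wire stays (-1, -1)
L4 track_target: active, suppressor → wire = (-1, -1)
L5 escape: idle → wire stays (-1, -1)
actuator = (-1, -1)
last writer: layer 4 = track_target

track_target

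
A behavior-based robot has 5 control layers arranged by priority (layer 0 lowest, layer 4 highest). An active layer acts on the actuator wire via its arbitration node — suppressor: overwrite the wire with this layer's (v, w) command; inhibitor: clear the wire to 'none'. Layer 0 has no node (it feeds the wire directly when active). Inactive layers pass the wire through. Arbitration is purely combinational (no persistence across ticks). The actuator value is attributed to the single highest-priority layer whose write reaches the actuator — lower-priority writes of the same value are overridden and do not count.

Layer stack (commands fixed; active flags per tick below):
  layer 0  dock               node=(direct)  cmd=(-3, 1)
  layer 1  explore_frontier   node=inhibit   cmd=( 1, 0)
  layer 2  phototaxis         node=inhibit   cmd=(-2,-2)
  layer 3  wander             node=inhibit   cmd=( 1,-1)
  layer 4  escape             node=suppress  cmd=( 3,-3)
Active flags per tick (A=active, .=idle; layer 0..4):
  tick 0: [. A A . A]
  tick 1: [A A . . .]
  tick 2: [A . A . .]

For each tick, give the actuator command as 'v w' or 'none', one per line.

tick 0:
  [0] dock off; wire := none
  [1] explore_frontier on (inhibit); wire := none
  [2] phototaxis on (inhibit); wire := none
  [3] wander off; pass none
  [4] escape on (suppress); wire := (3, -3)
  output (3, -3)
tick 1:
  [0] dock on; wire := (-3, 1)
  [1] explore_frontier on (inhibit); wire := none
  [2] phototaxis off; pass none
  [3] wander off; pass none
  [4] escape off; pass none
  output none
tick 2:
  [0] dock on; wire := (-3, 1)
  [1] explore_frontier off; pass (-3, 1)
  [2] phototaxis on (inhibit); wire := none
  [3] wander off; pass none
  [4] escape off; pass none
  output none

3 -3
none
none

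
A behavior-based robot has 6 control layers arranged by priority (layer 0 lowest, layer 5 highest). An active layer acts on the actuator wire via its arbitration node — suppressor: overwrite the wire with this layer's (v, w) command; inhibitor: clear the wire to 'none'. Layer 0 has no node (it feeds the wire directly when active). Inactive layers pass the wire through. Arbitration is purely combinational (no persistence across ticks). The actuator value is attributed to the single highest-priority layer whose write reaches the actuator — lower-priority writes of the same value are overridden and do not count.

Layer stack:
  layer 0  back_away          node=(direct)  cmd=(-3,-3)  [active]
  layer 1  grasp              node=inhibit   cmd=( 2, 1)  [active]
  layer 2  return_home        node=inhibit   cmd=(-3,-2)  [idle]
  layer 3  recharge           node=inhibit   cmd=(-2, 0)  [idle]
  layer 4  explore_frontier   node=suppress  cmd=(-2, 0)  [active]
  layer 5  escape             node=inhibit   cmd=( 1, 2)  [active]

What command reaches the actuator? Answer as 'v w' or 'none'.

[0] back_away on; wire := (-3, -3)
[1] grasp on (inhibit); wire := none
[2] return_home off; pass none
[3] recharge off; pass none
[4] explore_frontier on (suppress); wire := (-2, 0)
[5] escape on (inhibit); wire := none
output none

none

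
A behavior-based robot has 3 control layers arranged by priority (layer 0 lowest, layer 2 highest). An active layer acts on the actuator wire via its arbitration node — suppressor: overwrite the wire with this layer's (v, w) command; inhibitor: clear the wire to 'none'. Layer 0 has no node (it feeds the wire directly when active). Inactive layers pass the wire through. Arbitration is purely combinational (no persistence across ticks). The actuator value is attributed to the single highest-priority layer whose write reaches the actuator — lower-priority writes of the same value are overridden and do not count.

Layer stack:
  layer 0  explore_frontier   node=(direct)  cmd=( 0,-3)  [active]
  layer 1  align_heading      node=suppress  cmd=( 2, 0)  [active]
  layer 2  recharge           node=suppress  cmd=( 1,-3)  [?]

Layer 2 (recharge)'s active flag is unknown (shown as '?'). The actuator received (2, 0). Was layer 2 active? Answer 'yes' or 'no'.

no

If layer 2 is active=yes:
  actuator would be (1, -3)
If layer 2 is active=no:
  actuator would be (2, 0)
Observed (2, 0), so layer 2 was idle.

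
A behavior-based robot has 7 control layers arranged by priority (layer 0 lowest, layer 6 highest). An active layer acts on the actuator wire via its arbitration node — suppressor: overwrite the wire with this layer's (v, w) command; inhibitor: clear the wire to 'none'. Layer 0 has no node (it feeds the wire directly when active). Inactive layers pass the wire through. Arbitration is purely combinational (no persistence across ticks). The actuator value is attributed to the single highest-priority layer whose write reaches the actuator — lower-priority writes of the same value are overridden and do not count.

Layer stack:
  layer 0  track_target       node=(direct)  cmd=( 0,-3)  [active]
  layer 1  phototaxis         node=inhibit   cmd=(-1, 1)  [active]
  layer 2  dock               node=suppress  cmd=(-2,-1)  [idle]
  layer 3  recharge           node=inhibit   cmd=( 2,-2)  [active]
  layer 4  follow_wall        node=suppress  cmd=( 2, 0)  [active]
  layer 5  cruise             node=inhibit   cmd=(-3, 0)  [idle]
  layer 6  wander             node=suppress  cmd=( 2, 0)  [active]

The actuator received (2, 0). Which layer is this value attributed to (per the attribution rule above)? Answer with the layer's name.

wander

layer 0 (track_target) active — direct: (0, -3)
layer 1 (phototaxis) active — inhibits: none
layer 2 (dock) idle — unchanged: none
layer 3 (recharge) active — inhibits: none
layer 4 (follow_wall) active — suppresses: (2, 0)
layer 5 (cruise) idle — unchanged: (2, 0)
layer 6 (wander) active — suppresses: (2, 0)
→ actuator (2, 0)
last writer: layer 6 = wander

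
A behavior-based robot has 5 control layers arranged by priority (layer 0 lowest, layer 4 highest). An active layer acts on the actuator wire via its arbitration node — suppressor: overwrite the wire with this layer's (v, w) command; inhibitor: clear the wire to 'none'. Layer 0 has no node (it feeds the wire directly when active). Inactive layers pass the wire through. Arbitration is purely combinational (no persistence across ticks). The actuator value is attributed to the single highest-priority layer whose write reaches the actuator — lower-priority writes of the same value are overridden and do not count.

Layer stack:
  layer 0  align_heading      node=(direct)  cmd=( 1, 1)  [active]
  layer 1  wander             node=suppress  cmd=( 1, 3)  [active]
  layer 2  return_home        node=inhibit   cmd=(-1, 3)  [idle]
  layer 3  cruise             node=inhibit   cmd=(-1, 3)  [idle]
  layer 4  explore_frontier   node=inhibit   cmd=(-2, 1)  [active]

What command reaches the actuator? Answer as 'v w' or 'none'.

none

L0 align_heading: active, feeds wire = (1, 1)
L1 wander: active, suppressor → wire = (1, 3)
L2 return_home: idle → wire stays (1, 3)
L3 cruise: idle → wire stays (1, 3)
L4 explore_frontier: active, inhibitor → wire = none
actuator = none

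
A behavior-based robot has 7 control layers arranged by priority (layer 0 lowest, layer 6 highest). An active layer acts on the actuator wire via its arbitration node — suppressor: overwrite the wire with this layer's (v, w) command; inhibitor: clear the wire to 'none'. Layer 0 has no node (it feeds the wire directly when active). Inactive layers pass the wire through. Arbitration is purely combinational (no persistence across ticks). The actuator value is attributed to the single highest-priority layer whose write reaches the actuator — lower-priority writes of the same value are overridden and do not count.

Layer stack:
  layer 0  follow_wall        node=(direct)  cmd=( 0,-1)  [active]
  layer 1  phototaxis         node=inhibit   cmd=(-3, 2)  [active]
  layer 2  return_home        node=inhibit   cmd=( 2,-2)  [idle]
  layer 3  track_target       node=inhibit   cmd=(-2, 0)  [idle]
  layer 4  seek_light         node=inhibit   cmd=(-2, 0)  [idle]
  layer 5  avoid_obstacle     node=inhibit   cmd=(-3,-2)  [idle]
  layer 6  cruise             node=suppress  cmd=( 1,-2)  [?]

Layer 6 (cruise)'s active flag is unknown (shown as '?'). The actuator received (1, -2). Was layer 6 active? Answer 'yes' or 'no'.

yes

If layer 6 is active=yes:
  actuator would be (1, -2)
If layer 6 is active=no:
  actuator would be none
Observed (1, -2), so layer 6 was active.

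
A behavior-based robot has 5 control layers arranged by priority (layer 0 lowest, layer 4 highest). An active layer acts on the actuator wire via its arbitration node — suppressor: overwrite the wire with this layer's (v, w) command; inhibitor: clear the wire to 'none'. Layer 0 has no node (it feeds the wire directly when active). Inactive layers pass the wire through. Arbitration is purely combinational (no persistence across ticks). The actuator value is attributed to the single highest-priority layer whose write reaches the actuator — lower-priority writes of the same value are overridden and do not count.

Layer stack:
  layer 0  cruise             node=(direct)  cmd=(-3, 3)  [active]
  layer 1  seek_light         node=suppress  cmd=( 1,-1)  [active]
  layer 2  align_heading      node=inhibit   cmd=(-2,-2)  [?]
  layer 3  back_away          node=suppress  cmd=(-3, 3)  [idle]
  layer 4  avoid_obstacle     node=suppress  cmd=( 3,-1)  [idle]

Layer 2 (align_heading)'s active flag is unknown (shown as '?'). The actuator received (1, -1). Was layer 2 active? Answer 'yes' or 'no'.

no

If layer 2 is active=yes:
  actuator would be none
If layer 2 is active=no:
  actuator would be (1, -1)
Observed (1, -1), so layer 2 was idle.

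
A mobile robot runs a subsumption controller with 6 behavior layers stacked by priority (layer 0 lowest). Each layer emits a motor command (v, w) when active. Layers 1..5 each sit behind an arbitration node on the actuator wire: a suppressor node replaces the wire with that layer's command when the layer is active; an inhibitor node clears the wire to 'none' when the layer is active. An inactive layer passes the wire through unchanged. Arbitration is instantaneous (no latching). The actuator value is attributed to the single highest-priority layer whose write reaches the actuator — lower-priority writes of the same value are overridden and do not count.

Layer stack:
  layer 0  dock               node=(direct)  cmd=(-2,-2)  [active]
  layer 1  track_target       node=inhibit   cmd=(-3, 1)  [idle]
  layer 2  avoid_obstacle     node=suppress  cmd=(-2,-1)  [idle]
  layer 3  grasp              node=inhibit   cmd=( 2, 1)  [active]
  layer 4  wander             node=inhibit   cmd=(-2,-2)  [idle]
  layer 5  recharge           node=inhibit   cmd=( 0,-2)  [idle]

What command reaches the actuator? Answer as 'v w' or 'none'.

none

layer 0 (dock) active — direct: (-2, -2)
layer 1 (track_target) idle — unchanged: (-2, -2)
layer 2 (avoid_obstacle) idle — unchanged: (-2, -2)
layer 3 (grasp) active — inhibits: none
layer 4 (wander) idle — unchanged: none
layer 5 (recharge) idle — unchanged: none
→ actuator none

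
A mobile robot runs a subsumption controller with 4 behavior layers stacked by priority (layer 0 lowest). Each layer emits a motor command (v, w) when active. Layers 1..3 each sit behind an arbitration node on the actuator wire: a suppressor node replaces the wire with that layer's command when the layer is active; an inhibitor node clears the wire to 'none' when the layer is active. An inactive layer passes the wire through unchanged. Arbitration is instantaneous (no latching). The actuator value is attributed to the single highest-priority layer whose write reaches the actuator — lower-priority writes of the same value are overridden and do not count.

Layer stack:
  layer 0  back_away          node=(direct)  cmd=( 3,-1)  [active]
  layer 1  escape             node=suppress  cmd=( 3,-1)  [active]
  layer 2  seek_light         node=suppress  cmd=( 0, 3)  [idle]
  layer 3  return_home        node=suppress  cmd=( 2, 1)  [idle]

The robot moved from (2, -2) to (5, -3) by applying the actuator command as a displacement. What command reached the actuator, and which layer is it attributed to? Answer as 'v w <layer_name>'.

3 -1 escape

displacement = (5, -3) − (2, -2) = (3, -1)
layer 0 (back_away) active — direct: (3, -1)
layer 1 (escape) active — suppresses: (3, -1)
layer 2 (seek_light) idle — unchanged: (3, -1)
layer 3 (return_home) idle — unchanged: (3, -1)
→ actuator (3, -1) — from layer 1 (escape)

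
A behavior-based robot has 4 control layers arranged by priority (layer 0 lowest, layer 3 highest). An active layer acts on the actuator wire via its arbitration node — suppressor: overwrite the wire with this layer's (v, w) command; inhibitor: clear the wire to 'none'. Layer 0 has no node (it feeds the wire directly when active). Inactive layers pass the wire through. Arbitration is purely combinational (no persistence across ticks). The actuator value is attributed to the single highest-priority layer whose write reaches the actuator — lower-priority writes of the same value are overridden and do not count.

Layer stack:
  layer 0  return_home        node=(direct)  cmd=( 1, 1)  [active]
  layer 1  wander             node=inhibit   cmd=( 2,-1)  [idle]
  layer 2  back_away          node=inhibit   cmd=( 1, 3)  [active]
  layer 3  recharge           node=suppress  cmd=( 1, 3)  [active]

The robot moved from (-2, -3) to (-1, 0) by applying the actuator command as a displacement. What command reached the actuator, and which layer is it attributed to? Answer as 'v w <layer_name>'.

1 3 recharge

displacement = (-1, 0) − (-2, -3) = (1, 3)
L0 return_home: active, feeds wire = (1, 1)
L1 wander: idle → wire stays (1, 1)
L2 back_away: active, inhibitor → wire = none
L3 recharge: active, suppressor → wire = (1, 3)
actuator = (1, 3) — from layer 3 (recharge)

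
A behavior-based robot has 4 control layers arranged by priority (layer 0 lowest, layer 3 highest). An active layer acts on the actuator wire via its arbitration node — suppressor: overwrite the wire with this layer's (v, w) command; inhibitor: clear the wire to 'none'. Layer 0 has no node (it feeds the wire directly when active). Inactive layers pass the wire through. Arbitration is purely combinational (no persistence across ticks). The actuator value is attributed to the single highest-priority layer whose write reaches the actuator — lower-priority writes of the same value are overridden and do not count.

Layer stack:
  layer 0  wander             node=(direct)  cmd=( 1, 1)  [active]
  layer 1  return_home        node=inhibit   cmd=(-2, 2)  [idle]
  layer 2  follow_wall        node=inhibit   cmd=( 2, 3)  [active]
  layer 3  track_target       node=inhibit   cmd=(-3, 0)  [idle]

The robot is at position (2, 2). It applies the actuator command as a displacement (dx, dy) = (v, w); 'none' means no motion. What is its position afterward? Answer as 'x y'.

L0 wander: active, feeds wire = (1, 1)
L1 return_home: idle → wire stays (1, 1)
L2 follow_wall: active, inhibitor → wire = none
L3 track_target: idle → wire stays none
actuator = none
position: (2, 2) + none = (2, 2)

2 2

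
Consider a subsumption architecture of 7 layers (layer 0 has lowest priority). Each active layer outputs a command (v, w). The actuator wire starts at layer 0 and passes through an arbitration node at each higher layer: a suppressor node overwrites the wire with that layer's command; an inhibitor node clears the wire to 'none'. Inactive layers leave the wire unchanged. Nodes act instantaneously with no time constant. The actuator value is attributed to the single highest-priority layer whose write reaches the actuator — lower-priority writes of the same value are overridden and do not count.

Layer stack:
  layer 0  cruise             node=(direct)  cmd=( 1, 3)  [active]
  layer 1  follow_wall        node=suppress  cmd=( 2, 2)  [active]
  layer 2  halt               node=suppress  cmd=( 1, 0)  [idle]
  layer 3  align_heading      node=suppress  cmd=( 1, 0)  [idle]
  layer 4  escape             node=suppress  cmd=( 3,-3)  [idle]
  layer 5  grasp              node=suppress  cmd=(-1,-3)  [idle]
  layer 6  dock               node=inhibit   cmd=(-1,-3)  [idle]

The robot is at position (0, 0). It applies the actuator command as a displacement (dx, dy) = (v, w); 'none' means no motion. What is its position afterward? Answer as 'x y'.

2 2

L0 cruise: active, feeds wire = (1, 3)
L1 follow_wall: active, suppressor → wire = (2, 2)
L2 halt: idle → wire stays (2, 2)
L3 align_heading: idle → wire stays (2, 2)
L4 escape: idle → wire stays (2, 2)
L5 grasp: idle → wire stays (2, 2)
L6 dock: idle → wire stays (2, 2)
actuator = (2, 2)
position: (0, 0) + (2, 2) = (2, 2)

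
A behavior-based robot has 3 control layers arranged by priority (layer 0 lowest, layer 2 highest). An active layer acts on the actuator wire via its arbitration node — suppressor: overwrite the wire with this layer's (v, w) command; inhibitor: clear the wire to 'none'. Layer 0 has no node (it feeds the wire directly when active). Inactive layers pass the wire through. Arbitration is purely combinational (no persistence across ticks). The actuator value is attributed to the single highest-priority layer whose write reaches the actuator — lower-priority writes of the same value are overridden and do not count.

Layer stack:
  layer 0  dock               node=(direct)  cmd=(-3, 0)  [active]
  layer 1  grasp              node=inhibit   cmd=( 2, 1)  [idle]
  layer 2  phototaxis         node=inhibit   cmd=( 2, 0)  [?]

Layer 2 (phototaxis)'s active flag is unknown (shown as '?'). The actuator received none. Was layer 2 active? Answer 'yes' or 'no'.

yes

If layer 2 is active=yes:
  actuator would be none
If layer 2 is active=no:
  actuator would be (-3, 0)
Observed none, so layer 2 was active.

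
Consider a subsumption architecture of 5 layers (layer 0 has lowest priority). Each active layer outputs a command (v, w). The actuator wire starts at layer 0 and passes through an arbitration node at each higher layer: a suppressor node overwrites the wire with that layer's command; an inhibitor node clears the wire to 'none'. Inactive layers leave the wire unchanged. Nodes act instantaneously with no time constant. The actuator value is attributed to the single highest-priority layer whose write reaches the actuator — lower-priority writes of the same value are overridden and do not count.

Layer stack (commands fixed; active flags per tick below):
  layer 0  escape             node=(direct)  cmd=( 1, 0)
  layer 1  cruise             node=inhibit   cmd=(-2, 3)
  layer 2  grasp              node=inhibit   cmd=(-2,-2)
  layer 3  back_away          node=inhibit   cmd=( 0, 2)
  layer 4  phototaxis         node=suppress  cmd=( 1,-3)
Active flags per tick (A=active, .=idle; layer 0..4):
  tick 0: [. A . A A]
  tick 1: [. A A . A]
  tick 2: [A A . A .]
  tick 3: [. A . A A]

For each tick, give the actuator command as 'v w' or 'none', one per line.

1 -3
1 -3
none
1 -3

tick 0:
  [0] escape off; wire := none
  [1] cruise on (inhibit); wire := none
  [2] grasp off; pass none
  [3] back_away on (inhibit); wire := none
  [4] phototaxis on (suppress); wire := (1, -3)
  output (1, -3)
tick 1:
  [0] escape off; wire := none
  [1] cruise on (inhibit); wire := none
  [2] grasp on (inhibit); wire := none
  [3] back_away off; pass none
  [4] phototaxis on (suppress); wire := (1, -3)
  output (1, -3)
tick 2:
  [0] escape on; wire := (1, 0)
  [1] cruise on (inhibit); wire := none
  [2] grasp off; pass none
  [3] back_away on (inhibit); wire := none
  [4] phototaxis off; pass none
  output none
tick 3:
  [0] escape off; wire := none
  [1] cruise on (inhibit); wire := none
  [2] grasp off; pass none
  [3] back_away on (inhibit); wire := none
  [4] phototaxis on (suppress); wire := (1, -3)
  output (1, -3)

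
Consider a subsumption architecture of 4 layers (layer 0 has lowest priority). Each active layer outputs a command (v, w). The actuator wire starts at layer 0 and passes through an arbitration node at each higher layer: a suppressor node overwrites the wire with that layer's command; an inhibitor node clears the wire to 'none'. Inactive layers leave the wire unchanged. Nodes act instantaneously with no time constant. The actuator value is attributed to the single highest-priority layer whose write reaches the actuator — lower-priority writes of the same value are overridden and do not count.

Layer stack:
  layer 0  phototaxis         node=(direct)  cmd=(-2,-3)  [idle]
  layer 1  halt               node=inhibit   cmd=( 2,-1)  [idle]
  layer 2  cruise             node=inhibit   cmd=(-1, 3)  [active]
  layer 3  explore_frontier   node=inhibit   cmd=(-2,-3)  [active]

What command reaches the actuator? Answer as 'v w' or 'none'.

[0] phototaxis off; wire := none
[1] halt off; pass none
[2] cruise on (inhibit); wire := none
[3] explore_frontier on (inhibit); wire := none
output none

none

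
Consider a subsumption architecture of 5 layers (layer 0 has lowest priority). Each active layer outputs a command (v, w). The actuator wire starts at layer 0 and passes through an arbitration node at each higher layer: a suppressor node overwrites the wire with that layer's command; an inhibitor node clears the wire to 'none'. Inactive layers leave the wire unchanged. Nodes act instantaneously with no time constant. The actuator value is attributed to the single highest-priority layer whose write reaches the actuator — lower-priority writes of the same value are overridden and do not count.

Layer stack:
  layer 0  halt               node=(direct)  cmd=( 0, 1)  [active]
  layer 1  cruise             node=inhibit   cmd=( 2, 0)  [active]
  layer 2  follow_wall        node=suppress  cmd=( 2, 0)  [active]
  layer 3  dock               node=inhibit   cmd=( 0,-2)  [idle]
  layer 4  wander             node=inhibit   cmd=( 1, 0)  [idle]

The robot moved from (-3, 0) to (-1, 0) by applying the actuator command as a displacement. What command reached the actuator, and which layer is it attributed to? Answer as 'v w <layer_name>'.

displacement = (-1, 0) − (-3, 0) = (2, 0)
[0] halt on; wire := (0, 1)
[1] cruise on (inhibit); wire := none
[2] follow_wall on (suppress); wire := (2, 0)
[3] dock off; pass (2, 0)
[4] wander off; pass (2, 0)
output (2, 0) — from layer 2 (follow_wall)

2 0 follow_wall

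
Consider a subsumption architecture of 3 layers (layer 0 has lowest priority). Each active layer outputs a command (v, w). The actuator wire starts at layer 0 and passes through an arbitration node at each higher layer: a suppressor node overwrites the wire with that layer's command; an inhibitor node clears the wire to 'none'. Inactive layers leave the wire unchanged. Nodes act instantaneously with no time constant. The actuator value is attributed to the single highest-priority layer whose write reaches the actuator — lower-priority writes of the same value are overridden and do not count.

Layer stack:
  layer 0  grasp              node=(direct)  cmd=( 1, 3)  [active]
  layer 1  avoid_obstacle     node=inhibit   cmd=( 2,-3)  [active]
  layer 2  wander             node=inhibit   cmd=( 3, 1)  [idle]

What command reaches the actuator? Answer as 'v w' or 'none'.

none

[0] grasp on; wire := (1, 3)
[1] avoid_obstacle on (inhibit); wire := none
[2] wander off; pass none
output none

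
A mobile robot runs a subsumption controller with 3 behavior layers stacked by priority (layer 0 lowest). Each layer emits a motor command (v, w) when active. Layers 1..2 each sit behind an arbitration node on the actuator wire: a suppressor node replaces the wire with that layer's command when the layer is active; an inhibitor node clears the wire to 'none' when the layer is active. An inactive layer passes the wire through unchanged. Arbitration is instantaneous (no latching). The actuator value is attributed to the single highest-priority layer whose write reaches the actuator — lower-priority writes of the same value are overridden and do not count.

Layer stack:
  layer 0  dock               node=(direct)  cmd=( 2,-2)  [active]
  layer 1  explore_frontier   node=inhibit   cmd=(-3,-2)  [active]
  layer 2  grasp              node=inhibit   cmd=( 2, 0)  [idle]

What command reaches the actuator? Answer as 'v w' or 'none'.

layer 0 (dock) active — direct: (2, -2)
layer 1 (explore_frontier) active — inhibits: none
layer 2 (grasp) idle — unchanged: none
→ actuator none

none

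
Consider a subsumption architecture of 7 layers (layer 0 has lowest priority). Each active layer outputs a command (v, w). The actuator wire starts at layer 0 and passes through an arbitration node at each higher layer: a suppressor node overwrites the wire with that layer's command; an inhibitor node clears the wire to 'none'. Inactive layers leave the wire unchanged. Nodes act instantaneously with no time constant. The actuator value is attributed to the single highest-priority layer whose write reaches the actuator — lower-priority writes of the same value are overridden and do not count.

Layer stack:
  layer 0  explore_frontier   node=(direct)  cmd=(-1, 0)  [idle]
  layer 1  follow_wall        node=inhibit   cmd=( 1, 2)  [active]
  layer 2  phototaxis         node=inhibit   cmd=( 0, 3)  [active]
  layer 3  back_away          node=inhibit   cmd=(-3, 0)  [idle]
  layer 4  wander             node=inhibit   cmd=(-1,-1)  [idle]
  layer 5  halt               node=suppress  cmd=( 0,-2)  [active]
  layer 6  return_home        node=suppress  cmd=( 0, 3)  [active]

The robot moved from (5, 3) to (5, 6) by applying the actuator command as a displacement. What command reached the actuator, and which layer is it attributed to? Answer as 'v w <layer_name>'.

0 3 return_home

displacement = (5, 6) − (5, 3) = (0, 3)
layer 0 (explore_frontier) idle — none
layer 1 (follow_wall) active — inhibits: none
layer 2 (phototaxis) active — inhibits: none
layer 3 (back_away) idle — unchanged: none
layer 4 (wander) idle — unchanged: none
layer 5 (halt) active — suppresses: (0, -2)
layer 6 (return_home) active — suppresses: (0, 3)
→ actuator (0, 3) — from layer 6 (return_home)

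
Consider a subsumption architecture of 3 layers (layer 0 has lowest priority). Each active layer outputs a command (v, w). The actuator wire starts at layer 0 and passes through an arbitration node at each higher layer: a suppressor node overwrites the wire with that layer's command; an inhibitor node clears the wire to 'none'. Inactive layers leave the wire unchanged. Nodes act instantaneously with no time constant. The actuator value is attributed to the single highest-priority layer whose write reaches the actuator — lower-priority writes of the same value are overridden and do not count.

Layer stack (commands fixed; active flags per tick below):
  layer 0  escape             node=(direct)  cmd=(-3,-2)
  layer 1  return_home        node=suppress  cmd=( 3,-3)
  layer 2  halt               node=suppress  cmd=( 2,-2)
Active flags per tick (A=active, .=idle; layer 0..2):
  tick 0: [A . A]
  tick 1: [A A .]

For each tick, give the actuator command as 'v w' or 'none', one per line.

tick 0:
  L0 escape: active, feeds wire = (-3, -2)
  L1 return_home: idle → wire stays (-3, -2)
  L2 halt: active, suppressor → wire = (2, -2)
  actuator = (2, -2)
tick 1:
  L0 escape: active, feeds wire = (-3, -2)
  L1 return_home: active, suppressor → wire = (3, -3)
  L2 halt: idle → wire stays (3, -3)
  actuator = (3, -3)

2 -2
3 -3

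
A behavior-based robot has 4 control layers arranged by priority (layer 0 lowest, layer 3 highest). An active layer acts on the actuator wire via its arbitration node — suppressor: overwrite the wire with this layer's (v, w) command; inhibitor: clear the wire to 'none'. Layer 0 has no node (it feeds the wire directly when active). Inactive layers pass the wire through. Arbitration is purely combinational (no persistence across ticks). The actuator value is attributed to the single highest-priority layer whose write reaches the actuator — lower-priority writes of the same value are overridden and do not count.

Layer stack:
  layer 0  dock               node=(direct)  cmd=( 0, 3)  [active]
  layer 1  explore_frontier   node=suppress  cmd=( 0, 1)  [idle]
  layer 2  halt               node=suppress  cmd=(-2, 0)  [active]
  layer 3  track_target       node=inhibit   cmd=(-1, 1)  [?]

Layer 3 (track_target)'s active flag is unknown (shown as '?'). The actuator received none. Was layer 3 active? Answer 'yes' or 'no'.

yes

If layer 3 is active=yes:
  actuator would be none
If layer 3 is active=no:
  actuator would be (-2, 0)
Observed none, so layer 3 was active.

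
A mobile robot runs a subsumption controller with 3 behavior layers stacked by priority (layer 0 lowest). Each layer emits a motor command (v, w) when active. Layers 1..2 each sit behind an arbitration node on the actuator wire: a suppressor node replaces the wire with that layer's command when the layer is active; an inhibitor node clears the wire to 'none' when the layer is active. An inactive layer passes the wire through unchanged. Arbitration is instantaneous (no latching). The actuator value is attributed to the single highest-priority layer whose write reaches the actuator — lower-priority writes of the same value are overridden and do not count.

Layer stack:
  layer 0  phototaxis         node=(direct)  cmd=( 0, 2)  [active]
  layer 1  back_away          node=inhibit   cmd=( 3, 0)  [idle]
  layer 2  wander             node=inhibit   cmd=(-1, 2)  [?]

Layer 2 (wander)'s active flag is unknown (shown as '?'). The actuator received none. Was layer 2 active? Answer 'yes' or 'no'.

yes

If layer 2 is active=yes:
  actuator would be none
If layer 2 is active=no:
  actuator would be (0, 2)
Observed none, so layer 2 was active.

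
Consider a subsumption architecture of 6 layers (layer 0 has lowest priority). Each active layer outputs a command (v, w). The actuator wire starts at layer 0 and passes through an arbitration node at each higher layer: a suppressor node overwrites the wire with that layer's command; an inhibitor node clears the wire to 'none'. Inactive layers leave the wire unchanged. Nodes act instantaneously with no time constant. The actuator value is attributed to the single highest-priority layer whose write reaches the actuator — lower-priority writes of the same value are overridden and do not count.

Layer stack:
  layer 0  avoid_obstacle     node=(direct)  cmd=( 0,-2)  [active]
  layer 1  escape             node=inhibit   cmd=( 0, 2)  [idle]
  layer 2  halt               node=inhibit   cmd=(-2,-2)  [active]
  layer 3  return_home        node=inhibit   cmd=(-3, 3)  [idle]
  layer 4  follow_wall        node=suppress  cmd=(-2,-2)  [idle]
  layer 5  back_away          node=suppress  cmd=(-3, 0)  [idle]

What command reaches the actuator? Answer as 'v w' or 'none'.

none

layer 0 (avoid_obstacle) active — direct: (0, -2)
layer 1 (escape) idle — unchanged: (0, -2)
layer 2 (halt) active — inhibits: none
layer 3 (return_home) idle — unchanged: none
layer 4 (follow_wall) idle — unchanged: none
layer 5 (back_away) idle — unchanged: none
→ actuator none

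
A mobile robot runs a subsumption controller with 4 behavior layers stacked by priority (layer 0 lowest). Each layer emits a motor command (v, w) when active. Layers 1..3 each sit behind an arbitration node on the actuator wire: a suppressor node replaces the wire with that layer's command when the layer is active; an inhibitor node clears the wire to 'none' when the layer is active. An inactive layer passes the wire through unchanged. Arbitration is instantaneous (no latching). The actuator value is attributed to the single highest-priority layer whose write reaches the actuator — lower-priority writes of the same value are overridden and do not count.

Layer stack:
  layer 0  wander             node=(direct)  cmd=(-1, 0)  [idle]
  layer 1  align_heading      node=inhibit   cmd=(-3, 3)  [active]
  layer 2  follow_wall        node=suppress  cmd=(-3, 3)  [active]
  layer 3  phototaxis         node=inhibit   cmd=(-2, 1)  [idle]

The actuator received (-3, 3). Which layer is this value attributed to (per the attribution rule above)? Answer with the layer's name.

follow_wall

layer 0 (wander) idle — none
layer 1 (align_heading) active — inhibits: none
layer 2 (follow_wall) active — suppresses: (-3, 3)
layer 3 (phototaxis) idle — unchanged: (-3, 3)
→ actuator (-3, 3)
last writer: layer 2 = follow_wall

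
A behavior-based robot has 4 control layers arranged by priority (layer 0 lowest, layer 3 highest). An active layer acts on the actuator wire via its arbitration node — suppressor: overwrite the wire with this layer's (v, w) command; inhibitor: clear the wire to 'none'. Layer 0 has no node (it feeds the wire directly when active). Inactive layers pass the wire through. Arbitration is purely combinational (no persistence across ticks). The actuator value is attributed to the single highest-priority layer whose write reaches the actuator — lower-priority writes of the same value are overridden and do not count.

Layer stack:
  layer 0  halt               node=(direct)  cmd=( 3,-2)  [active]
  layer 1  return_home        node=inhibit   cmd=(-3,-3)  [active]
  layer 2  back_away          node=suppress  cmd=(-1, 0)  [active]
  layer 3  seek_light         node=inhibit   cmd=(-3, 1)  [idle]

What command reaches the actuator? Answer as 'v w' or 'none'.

L0 halt: active, feeds wire = (3, -2)
L1 return_home: active, inhibitor → wire = none
L2 back_away: active, suppressor → wire = (-1, 0)
L3 seek_light: idle → wire stays (-1, 0)
actuator = (-1, 0)

-1 0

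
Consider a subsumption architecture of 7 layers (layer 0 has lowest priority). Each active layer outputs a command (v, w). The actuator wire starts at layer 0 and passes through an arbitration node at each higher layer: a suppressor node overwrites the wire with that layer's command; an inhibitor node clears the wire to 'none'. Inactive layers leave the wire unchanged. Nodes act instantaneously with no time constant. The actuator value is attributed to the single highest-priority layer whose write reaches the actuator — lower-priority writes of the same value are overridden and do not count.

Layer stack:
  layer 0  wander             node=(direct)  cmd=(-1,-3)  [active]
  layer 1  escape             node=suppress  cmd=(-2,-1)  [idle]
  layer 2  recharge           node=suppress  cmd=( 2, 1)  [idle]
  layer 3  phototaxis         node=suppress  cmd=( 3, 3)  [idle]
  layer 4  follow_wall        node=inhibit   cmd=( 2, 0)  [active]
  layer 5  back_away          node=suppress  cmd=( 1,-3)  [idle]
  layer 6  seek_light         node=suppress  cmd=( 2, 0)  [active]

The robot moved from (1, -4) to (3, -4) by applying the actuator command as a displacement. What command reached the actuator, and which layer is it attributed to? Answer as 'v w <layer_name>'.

2 0 seek_light

displacement = (3, -4) − (1, -4) = (2, 0)
layer 0 (wander) active — direct: (-1, -3)
layer 1 (escape) idle — unchanged: (-1, -3)
layer 2 (recharge) idle — unchanged: (-1, -3)
layer 3 (phototaxis) idle — unchanged: (-1, -3)
layer 4 (follow_wall) active — inhibits: none
layer 5 (back_away) idle — unchanged: none
layer 6 (seek_light) active — suppresses: (2, 0)
→ actuator (2, 0) — from layer 6 (seek_light)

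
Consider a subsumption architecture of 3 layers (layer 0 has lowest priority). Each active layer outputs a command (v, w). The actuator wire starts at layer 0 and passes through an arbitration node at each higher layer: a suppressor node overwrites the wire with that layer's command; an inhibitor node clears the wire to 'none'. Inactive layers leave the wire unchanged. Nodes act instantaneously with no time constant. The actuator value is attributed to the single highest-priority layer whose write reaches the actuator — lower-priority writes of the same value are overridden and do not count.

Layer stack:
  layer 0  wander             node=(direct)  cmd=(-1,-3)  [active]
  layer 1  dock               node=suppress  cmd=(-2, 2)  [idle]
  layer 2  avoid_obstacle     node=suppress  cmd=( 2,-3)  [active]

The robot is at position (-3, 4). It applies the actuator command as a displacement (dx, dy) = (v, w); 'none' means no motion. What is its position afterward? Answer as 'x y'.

layer 0 (wander) active — direct: (-1, -3)
layer 1 (dock) idle — unchanged: (-1, -3)
layer 2 (avoid_obstacle) active — suppresses: (2, -3)
→ actuator (2, -3)
position: (-3, 4) + (2, -3) = (-1, 1)

-1 1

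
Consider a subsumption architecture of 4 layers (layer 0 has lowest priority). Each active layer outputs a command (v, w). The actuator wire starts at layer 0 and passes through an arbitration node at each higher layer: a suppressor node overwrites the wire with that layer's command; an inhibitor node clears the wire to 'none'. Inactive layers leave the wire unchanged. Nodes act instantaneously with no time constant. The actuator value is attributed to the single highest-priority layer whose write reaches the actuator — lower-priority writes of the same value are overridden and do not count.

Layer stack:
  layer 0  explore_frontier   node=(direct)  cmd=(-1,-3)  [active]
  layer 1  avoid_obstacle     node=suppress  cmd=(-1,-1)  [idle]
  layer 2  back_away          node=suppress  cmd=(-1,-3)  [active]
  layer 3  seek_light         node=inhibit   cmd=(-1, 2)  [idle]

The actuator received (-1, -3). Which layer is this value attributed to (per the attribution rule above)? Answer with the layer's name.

[0] explore_frontier on; wire := (-1, -3)
[1] avoid_obstacle off; pass (-1, -3)
[2] back_away on (suppress); wire := (-1, -3)
[3] seek_light off; pass (-1, -3)
output (-1, -3)
last writer: layer 2 = back_away

back_away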